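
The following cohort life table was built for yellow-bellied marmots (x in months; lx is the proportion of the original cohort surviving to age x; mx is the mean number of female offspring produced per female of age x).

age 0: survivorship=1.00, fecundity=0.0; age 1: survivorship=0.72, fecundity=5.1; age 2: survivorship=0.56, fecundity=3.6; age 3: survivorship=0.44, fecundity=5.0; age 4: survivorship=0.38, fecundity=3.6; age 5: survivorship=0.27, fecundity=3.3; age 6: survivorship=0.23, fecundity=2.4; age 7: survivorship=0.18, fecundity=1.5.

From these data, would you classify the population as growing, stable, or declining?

growing

R0 = Σ lx·mx = 0 + 3.672 + 2.016 + 2.2 + 1.368 + 0.891 + 0.552 + 0.27 = 10.969
R0 > 1, so the population is growing.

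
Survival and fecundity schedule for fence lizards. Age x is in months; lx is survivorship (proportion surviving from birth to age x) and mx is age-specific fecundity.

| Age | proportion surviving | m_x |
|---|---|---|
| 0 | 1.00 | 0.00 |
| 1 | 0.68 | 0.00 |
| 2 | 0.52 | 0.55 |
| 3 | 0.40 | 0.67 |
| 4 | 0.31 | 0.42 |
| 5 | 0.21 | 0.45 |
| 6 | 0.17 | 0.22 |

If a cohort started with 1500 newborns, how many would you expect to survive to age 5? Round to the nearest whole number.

315

Expected survivors = N0 · l_5 = 1500 × 0.21 = 315 → 315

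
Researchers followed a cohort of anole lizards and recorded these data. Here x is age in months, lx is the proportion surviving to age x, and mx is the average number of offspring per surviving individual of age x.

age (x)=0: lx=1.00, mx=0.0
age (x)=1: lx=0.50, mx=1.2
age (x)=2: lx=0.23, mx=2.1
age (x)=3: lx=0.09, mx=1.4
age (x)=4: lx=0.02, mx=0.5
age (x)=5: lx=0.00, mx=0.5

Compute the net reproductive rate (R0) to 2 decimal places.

lx·mx by age: 0, 0.6, 0.483, 0.126, 0.01, 0
R0 = Σ lx·mx = 1.219 → 1.22

1.22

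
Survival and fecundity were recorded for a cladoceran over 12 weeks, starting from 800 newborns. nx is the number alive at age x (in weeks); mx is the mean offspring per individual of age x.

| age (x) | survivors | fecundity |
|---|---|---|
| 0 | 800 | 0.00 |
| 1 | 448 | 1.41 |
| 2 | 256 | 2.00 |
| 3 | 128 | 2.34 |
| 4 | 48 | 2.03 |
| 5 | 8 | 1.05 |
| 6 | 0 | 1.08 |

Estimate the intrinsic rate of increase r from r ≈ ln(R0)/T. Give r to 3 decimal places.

0.343

lx = nx/n0 = nx/800: 1, 0.56, 0.32, 0.16, 0.06, 0.01, 0
R0 = Σ lx·mx = 0 + 0.7896 + 0.64 + 0.3744 + 0.1218 + 0.0105 + 0 = 1.9363
Σ x·lx·mx = 3.7325; T = 3.7325/1.9363 = 1.92765…
r ≈ ln(R0)/T = ln(1.9363)/1.92765… = 0.34279… → 0.343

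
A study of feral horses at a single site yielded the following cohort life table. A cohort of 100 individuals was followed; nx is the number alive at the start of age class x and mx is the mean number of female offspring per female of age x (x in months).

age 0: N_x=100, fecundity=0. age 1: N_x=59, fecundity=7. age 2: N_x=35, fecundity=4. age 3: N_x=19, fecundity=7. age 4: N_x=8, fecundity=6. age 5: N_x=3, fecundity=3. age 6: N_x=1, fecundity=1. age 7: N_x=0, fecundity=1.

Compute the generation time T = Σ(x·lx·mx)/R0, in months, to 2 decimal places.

1.79

lx = nx/n0 = nx/100: 1, 0.59, 0.35, 0.19, 0.08, 0.03, 0.01, 0
lx·mx: 0, 4.13, 1.4, 1.33, 0.48, 0.09, 0.01, 0 → R0 = 7.44
x·lx·mx: 0, 4.13, 2.8, 3.99, 1.92, 0.45, 0.06, 0 → Σ = 13.35
T = 13.35 / 7.44 = 1.794355… → 1.79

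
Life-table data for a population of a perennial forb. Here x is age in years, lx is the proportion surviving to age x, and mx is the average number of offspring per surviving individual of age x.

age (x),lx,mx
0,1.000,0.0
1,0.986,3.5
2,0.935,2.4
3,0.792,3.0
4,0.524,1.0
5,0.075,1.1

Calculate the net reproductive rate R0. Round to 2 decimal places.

lx·mx by age: 0, 3.451, 2.244, 2.376, 0.524, 0.0825
R0 = Σ lx·mx = 8.6775 → 8.68

8.68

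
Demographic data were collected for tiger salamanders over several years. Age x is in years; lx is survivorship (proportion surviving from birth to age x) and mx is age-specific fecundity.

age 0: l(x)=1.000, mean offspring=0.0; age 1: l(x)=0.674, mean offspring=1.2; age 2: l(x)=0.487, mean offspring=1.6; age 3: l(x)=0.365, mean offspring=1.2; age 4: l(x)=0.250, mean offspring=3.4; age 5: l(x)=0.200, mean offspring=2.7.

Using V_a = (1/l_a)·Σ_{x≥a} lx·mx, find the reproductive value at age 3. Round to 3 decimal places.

lx·mx for x ≥ 3: 0.438, 0.85, 0.54 → sum = 1.828
V_3 = 1.828 / l_3 = 1.828 / 0.365 = 5.008219… → 5.008

5.008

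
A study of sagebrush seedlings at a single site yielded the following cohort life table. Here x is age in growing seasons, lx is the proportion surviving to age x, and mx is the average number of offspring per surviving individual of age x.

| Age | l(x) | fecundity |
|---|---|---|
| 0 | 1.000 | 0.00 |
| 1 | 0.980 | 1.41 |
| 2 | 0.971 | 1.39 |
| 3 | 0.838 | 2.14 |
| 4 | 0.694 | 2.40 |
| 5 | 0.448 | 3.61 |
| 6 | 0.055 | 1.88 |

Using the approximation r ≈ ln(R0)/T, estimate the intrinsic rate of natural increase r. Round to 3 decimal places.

0.659

R0 = Σ lx·mx = 0 + 1.3818 + 1.34969 + 1.79332 + 1.6656 + 1.61728 + 0.1034 = 7.91109
Σ x·lx·mx = 24.83034; T = 24.83034/7.91109 = 3.13867…
r ≈ ln(R0)/T = ln(7.91109)/3.13867… = 0.65896… → 0.659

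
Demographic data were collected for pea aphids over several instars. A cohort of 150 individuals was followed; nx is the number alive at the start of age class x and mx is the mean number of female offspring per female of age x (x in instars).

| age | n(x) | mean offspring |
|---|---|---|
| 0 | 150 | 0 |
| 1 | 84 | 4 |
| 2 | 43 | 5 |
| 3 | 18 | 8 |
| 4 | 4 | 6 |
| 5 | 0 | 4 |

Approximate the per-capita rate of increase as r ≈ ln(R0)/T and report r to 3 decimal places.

0.871

lx = nx/n0 = nx/150: 1, 0.56, 0.28667…, 0.12, 0.02667…, 0
R0 = Σ lx·mx = 0 + 2.24 + 1.43333… + 0.96 + 0.16… + 0 = 4.793333…
Σ x·lx·mx = 8.626667…; T = 8.626667…/4.793333… = 1.79972…
r ≈ ln(R0)/T = ln(4.793333…)/1.79972… = 0.87082… → 0.871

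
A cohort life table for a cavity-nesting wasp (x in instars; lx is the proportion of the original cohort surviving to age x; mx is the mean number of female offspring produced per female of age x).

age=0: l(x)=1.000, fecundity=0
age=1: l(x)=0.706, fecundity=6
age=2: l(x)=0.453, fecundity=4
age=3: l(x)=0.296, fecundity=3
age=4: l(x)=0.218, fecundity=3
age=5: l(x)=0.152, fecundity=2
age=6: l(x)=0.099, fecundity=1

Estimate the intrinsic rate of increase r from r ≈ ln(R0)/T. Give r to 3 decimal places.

R0 = Σ lx·mx = 0 + 4.236 + 1.812 + 0.888 + 0.654 + 0.304 + 0.099 = 7.993
Σ x·lx·mx = 15.254; T = 15.254/7.993 = 1.90842…
r ≈ ln(R0)/T = ln(7.993)/1.90842… = 1.08916… → 1.089

1.089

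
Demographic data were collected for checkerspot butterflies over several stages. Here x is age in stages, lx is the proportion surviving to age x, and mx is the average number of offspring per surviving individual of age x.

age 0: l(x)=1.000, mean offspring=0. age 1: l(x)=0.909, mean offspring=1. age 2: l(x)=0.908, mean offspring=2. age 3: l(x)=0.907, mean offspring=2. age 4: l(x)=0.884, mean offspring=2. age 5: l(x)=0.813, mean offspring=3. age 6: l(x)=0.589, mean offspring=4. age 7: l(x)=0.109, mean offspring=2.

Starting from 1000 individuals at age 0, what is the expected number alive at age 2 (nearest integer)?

Expected survivors = N0 · l_2 = 1000 × 0.908 = 908 → 908

908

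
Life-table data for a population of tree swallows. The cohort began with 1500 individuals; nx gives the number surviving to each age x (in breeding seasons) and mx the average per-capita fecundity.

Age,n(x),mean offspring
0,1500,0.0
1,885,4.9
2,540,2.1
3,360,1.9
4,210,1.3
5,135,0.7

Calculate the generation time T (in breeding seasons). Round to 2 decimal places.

1.57

lx = nx/n0 = nx/1500: 1, 0.59, 0.36, 0.24, 0.14, 0.09
lx·mx: 0, 2.891, 0.756, 0.456, 0.182, 0.063 → R0 = 4.348
x·lx·mx: 0, 2.891, 1.512, 1.368, 0.728, 0.315 → Σ = 6.814
T = 6.814 / 4.348 = 1.567157… → 1.57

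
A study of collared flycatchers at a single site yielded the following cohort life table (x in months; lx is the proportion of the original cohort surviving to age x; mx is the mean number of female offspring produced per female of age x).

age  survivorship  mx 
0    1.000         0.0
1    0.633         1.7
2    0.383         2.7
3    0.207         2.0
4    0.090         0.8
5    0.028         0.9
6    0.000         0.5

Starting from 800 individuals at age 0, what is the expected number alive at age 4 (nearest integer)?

72

Expected survivors = N0 · l_4 = 800 × 0.090 = 72 → 72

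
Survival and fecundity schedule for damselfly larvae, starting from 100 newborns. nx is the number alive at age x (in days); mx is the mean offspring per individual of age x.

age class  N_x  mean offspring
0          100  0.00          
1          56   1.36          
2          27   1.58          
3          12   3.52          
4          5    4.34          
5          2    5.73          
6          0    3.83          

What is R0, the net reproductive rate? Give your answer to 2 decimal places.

1.94

lx = nx/n0 = nx/100: 1, 0.56, 0.27, 0.12, 0.05, 0.02, 0
lx·mx by age: 0, 0.7616, 0.4266, 0.4224, 0.217, 0.1146, 0
R0 = Σ lx·mx = 1.9422 → 1.94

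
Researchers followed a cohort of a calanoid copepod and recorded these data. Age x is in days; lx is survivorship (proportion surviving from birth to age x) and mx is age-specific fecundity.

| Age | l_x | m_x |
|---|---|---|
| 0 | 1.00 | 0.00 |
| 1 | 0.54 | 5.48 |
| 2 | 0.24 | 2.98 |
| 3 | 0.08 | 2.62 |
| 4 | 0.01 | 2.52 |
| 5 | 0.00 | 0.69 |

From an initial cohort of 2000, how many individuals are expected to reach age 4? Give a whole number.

20

Expected survivors = N0 · l_4 = 2000 × 0.01 = 20 → 20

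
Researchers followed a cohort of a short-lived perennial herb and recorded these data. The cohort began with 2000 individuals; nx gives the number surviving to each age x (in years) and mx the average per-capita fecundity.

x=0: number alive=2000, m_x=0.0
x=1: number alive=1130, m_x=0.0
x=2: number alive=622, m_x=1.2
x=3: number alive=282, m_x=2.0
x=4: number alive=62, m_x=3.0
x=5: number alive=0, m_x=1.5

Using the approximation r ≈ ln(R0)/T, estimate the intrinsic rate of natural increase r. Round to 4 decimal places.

-0.1105

lx = nx/n0 = nx/2000: 1, 0.565, 0.311, 0.141, 0.031, 0
R0 = Σ lx·mx = 0 + 0 + 0.3732 + 0.282 + 0.093 + 0 = 0.7482
Σ x·lx·mx = 1.9644; T = 1.9644/0.7482 = 2.6255…
r ≈ ln(R0)/T = ln(0.7482)/2.6255… = -0.110487… → -0.1105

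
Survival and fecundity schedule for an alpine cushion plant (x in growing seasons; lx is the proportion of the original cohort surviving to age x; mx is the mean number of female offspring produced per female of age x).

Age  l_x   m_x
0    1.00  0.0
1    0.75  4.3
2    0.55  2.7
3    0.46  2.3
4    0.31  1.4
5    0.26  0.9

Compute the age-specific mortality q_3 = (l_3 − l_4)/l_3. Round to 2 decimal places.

0.33

q_3 = (l_3 − l_4) / l_3 = (0.46 − 0.31) / 0.46
     = 0.15 / 0.46 = 0.326087… → 0.33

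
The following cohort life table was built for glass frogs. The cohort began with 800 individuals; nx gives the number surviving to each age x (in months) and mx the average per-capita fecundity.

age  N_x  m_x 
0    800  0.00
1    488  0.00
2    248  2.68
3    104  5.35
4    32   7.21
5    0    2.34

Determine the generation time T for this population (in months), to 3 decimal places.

2.701

lx = nx/n0 = nx/800: 1, 0.61, 0.31, 0.13, 0.04, 0
lx·mx: 0, 0, 0.8308, 0.6955, 0.2884, 0 → R0 = 1.8147
x·lx·mx: 0, 0, 1.6616, 2.0865, 1.1536, 0 → Σ = 4.9017
T = 4.9017 / 1.8147 = 2.701108… → 2.701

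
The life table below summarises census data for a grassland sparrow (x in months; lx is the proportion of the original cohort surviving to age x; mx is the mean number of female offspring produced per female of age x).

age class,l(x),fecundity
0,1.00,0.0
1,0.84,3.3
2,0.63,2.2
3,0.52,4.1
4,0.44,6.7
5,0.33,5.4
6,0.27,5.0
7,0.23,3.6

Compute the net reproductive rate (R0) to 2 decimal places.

lx·mx by age: 0, 2.772, 1.386, 2.132, 2.948, 1.782, 1.35, 0.828
R0 = Σ lx·mx = 13.198 → 13.20

13.20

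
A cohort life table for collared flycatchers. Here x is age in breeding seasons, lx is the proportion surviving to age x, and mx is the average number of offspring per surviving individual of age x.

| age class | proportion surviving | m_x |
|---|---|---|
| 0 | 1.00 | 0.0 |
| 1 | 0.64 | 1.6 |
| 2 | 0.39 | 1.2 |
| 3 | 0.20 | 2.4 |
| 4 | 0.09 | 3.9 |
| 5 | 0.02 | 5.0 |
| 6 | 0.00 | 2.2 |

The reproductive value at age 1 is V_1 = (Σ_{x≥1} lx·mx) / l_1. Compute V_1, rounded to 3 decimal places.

3.786

lx·mx for x ≥ 1: 1.024, 0.468, 0.48, 0.351, 0.1, 0 → sum = 2.423
V_1 = 2.423 / l_1 = 2.423 / 0.64 = 3.785938… → 3.786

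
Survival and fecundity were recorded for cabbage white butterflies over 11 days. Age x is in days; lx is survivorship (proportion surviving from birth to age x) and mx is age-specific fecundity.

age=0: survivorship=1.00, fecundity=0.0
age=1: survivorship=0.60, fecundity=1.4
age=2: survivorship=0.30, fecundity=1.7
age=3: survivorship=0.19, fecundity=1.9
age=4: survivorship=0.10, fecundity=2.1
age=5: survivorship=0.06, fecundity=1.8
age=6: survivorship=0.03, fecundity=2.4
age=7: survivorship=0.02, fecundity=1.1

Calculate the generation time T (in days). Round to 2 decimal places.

lx·mx: 0, 0.84, 0.51, 0.361, 0.21, 0.108, 0.072, 0.022 → R0 = 2.123
x·lx·mx: 0, 0.84, 1.02, 1.083, 0.84, 0.54, 0.432, 0.154 → Σ = 4.909
T = 4.909 / 2.123 = 2.312294… → 2.31

2.31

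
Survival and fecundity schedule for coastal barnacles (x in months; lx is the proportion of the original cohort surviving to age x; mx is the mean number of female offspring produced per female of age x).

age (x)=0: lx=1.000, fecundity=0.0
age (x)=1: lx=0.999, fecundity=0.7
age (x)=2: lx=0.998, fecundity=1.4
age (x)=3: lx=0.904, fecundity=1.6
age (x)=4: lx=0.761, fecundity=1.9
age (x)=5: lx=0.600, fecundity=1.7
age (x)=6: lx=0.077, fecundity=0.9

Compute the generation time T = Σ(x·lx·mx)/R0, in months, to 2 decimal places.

lx·mx: 0, 0.6993, 1.3972, 1.4464, 1.4459, 1.02, 0.0693 → R0 = 6.0781
x·lx·mx: 0, 0.6993, 2.7944, 4.3392, 5.7836, 5.1, 0.4158 → Σ = 19.1323
T = 19.1323 / 6.0781 = 3.147744… → 3.15

3.15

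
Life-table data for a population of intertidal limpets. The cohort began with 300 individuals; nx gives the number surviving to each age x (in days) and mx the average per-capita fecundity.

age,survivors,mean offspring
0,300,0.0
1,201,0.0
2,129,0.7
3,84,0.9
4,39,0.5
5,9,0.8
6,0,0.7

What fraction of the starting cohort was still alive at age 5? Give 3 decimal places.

0.030

l_5 = n_5/n_0 = 9/300 = 0.03 → 0.030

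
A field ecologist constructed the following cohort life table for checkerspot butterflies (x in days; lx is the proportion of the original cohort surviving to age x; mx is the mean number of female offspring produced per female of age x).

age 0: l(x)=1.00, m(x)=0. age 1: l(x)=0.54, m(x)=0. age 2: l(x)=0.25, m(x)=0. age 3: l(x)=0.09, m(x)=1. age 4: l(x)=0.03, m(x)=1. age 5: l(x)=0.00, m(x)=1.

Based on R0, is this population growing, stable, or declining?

R0 = Σ lx·mx = 0 + 0 + 0 + 0.09 + 0.03 + 0 = 0.12
R0 < 1, so the population is declining.

declining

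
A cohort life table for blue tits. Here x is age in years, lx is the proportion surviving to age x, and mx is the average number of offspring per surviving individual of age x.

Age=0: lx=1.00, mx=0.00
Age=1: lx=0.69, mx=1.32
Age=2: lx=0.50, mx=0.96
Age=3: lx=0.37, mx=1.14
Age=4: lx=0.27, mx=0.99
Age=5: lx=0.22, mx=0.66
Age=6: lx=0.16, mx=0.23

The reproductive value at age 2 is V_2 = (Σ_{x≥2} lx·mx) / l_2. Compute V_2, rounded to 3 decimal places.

lx·mx for x ≥ 2: 0.48, 0.4218, 0.2673, 0.1452, 0.0368 → sum = 1.3511
V_2 = 1.3511 / l_2 = 1.3511 / 0.5 = 2.7022 → 2.702

2.702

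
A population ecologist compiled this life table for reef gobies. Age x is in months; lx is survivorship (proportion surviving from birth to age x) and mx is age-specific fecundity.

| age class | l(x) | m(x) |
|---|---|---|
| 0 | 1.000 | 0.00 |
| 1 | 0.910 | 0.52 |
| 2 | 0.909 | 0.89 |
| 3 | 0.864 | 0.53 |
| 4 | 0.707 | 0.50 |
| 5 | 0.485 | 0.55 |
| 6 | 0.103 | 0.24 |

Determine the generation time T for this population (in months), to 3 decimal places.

lx·mx: 0, 0.4732, 0.80901, 0.45792, 0.3535, 0.26675, 0.02472 → R0 = 2.3851
x·lx·mx: 0, 0.4732, 1.61802, 1.37376, 1.414, 1.33375, 0.14832 → Σ = 6.36105
T = 6.36105 / 2.3851 = 2.666995… → 2.667

2.667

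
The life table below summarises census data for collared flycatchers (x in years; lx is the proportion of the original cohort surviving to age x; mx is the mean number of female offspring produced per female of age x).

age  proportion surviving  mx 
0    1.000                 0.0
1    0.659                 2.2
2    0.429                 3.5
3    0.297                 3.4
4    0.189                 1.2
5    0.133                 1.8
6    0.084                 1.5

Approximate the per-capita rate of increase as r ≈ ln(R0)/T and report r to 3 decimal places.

R0 = Σ lx·mx = 0 + 1.4498 + 1.5015 + 1.0098 + 0.2268 + 0.2394 + 0.126 = 4.5533
Σ x·lx·mx = 10.3424; T = 10.3424/4.5533 = 2.27141…
r ≈ ln(R0)/T = ln(4.5533)/2.27141… = 0.66736… → 0.667

0.667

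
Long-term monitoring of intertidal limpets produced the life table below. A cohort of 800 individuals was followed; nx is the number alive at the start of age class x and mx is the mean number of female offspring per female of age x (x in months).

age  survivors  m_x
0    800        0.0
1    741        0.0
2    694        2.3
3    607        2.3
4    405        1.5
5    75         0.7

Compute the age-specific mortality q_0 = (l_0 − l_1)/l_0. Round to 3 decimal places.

0.074

lx = nx/n0 = nx/800: 1, 0.92625, 0.8675, 0.75875, 0.50625, 0.09375
q_0 = (l_0 − l_1) / l_0 = (1 − 0.92625) / 1
     = 0.07375 / 1 = 0.07375 → 0.074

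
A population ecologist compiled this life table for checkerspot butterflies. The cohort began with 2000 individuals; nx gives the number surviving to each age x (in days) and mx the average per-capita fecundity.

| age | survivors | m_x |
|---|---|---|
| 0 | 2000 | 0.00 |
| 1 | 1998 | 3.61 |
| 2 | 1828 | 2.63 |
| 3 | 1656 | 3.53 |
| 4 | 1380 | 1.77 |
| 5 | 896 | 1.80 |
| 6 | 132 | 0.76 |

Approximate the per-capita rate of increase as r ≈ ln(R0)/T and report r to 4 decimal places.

lx = nx/n0 = nx/2000: 1, 0.999, 0.914, 0.828, 0.69, 0.448, 0.066
R0 = Σ lx·mx = 0 + 3.60639 + 2.40382 + 2.92284 + 1.2213 + 0.8064 + 0.05016 = 11.01091
Σ x·lx·mx = 26.40071; T = 26.40071/11.01091 = 2.39769…
r ≈ ln(R0)/T = ln(11.01091)/2.39769… = 1.000501… → 1.0005

1.0005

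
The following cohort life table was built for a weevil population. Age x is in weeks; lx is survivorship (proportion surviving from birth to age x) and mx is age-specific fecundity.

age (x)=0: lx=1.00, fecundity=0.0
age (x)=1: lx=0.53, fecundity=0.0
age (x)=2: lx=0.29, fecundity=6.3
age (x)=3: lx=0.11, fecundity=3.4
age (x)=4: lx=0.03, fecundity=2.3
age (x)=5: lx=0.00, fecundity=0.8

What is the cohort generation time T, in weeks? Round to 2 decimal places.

2.23

lx·mx: 0, 0, 1.827, 0.374, 0.069, 0 → R0 = 2.27
x·lx·mx: 0, 0, 3.654, 1.122, 0.276, 0 → Σ = 5.052
T = 5.052 / 2.27 = 2.225551… → 2.23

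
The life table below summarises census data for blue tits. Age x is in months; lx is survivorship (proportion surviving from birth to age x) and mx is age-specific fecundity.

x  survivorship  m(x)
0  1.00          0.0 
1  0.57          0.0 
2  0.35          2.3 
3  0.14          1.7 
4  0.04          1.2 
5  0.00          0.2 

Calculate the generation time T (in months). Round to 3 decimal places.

2.306

lx·mx: 0, 0, 0.805, 0.238, 0.048, 0 → R0 = 1.091
x·lx·mx: 0, 0, 1.61, 0.714, 0.192, 0 → Σ = 2.516
T = 2.516 / 1.091 = 2.306141… → 2.306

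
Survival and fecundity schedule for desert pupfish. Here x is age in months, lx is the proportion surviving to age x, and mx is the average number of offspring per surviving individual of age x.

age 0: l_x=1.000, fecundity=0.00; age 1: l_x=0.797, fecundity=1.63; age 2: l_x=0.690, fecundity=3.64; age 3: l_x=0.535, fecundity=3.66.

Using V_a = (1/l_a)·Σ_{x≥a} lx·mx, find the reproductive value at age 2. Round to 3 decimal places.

lx·mx for x ≥ 2: 2.5116, 1.9581 → sum = 4.4697
V_2 = 4.4697 / l_2 = 4.4697 / 0.69 = 6.477826… → 6.478

6.478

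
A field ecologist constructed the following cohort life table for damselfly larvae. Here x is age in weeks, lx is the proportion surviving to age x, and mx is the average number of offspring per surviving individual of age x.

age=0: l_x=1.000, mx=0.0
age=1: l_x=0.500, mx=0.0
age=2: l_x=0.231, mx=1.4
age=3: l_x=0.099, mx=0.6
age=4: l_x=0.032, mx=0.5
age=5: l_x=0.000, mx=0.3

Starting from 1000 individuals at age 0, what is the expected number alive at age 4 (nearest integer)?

32

Expected survivors = N0 · l_4 = 1000 × 0.032 = 32 → 32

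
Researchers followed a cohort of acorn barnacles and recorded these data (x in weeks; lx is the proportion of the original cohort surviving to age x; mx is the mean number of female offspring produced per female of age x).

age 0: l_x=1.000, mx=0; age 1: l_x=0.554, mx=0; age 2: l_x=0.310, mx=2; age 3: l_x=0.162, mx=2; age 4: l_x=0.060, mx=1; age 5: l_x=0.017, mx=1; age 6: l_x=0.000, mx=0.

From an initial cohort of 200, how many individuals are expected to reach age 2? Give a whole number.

62

Expected survivors = N0 · l_2 = 200 × 0.310 = 62 → 62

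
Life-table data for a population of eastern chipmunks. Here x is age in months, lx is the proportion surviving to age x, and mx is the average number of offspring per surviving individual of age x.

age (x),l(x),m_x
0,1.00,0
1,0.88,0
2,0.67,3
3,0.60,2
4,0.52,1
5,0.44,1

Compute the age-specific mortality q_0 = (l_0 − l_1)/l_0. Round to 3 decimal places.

0.120

q_0 = (l_0 − l_1) / l_0 = (1 − 0.88) / 1
     = 0.12 / 1 = 0.12 → 0.120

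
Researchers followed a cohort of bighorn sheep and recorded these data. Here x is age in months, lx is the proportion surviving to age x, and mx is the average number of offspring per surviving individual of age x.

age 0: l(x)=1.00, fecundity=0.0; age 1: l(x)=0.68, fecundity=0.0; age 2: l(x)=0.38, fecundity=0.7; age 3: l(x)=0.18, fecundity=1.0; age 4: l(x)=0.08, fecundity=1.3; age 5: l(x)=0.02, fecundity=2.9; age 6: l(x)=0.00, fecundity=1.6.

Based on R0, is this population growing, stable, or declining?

R0 = Σ lx·mx = 0 + 0 + 0.266 + 0.18 + 0.104 + 0.058 + 0 = 0.608
R0 < 1, so the population is declining.

declining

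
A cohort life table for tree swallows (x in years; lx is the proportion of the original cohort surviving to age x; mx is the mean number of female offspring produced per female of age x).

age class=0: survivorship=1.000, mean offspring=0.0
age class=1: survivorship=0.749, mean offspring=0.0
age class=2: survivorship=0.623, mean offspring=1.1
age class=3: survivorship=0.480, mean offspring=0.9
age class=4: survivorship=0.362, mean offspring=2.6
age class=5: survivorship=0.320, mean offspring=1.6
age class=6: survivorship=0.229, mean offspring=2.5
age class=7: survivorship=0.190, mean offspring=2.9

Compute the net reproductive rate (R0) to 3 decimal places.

lx·mx by age: 0, 0, 0.6853, 0.432, 0.9412, 0.512, 0.5725, 0.551
R0 = Σ lx·mx = 3.694 → 3.694

3.694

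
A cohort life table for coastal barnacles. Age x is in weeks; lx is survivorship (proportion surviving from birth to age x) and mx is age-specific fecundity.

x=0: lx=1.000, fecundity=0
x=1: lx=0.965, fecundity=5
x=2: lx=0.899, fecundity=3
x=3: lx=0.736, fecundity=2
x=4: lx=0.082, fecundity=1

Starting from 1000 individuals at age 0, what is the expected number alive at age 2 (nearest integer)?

Expected survivors = N0 · l_2 = 1000 × 0.899 = 899 → 899

899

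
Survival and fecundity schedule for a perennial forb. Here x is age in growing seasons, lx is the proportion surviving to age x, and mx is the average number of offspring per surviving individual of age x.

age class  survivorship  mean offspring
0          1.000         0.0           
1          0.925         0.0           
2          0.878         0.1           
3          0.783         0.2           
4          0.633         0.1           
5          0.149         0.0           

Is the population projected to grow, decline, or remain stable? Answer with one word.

declining

R0 = Σ lx·mx = 0 + 0 + 0.0878 + 0.1566 + 0.0633 + 0 = 0.3077
R0 < 1, so the population is declining.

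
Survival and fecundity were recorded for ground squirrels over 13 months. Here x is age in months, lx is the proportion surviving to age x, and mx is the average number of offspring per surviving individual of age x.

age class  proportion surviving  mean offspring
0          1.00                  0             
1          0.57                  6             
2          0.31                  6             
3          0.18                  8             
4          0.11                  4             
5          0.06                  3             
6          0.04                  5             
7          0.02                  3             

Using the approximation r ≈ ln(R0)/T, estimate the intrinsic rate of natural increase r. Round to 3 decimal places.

0.979

R0 = Σ lx·mx = 0 + 3.42 + 1.86 + 1.44 + 0.44 + 0.18 + 0.2 + 0.06 = 7.6
Σ x·lx·mx = 15.74; T = 15.74/7.6 = 2.07105…
r ≈ ln(R0)/T = ln(7.6)/2.07105… = 0.97928… → 0.979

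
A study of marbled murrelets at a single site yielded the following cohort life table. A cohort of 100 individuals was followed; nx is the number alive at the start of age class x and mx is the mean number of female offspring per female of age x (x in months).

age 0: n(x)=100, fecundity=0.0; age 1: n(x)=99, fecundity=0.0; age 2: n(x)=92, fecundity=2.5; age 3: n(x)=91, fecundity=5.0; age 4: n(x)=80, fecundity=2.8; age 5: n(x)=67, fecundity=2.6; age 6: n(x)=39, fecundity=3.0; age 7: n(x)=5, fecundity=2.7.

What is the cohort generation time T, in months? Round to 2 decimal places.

3.62

lx = nx/n0 = nx/100: 1, 0.99, 0.92, 0.91, 0.8, 0.67, 0.39, 0.05
lx·mx: 0, 0, 2.3, 4.55, 2.24, 1.742, 1.17, 0.135 → R0 = 12.137
x·lx·mx: 0, 0, 4.6, 13.65, 8.96, 8.71, 7.02, 0.945 → Σ = 43.885
T = 43.885 / 12.137 = 3.615803… → 3.62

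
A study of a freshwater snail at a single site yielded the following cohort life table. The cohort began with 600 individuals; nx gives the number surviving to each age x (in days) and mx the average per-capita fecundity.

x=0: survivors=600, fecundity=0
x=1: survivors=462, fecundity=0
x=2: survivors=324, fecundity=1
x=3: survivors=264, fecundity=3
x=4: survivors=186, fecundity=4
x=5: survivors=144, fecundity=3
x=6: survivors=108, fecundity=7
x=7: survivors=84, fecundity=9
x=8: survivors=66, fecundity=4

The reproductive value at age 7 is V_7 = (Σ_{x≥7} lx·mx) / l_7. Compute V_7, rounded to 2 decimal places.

lx = nx/n0 = nx/600: 1, 0.77, 0.54, 0.44, 0.31, 0.24, 0.18, 0.14, 0.11
lx·mx for x ≥ 7: 1.26, 0.44 → sum = 1.7
V_7 = 1.7 / l_7 = 1.7 / 0.14 = 12.142857… → 12.14

12.14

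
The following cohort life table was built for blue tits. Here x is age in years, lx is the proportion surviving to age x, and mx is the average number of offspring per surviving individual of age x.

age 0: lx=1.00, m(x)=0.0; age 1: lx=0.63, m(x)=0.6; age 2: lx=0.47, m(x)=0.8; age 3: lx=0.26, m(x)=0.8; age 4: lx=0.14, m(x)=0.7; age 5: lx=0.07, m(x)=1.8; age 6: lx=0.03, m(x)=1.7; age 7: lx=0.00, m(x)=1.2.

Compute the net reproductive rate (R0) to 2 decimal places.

1.24

lx·mx by age: 0, 0.378, 0.376, 0.208, 0.098, 0.126, 0.051, 0
R0 = Σ lx·mx = 1.237 → 1.24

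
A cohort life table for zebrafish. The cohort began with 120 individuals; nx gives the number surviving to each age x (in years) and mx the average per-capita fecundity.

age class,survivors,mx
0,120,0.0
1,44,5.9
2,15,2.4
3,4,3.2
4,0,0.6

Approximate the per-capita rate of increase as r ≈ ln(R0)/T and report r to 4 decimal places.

lx = nx/n0 = nx/120: 1, 0.36667…, 0.125, 0.03333…, 0
R0 = Σ lx·mx = 0 + 2.16333… + 0.3 + 0.10667… + 0 = 2.57…
Σ x·lx·mx = 3.083333…; T = 3.083333…/2.57… = 1.19974…
r ≈ ln(R0)/T = ln(2.57…)/1.19974… = 0.786758… → 0.7868

0.7868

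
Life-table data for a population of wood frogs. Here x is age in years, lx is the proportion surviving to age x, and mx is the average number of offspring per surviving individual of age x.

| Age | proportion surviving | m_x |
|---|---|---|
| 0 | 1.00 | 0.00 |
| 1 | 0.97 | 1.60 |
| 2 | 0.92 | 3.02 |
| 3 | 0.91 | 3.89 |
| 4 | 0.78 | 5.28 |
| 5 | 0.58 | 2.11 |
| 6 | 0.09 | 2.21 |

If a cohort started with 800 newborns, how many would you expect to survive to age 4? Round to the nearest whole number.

624

Expected survivors = N0 · l_4 = 800 × 0.78 = 624 → 624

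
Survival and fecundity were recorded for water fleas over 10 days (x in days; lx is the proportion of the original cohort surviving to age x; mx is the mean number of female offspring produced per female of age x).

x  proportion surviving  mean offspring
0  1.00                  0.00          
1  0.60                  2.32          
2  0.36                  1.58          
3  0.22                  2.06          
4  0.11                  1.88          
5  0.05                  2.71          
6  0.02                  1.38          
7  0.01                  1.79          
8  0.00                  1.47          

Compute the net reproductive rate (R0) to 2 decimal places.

2.80

lx·mx by age: 0, 1.392, 0.5688, 0.4532, 0.2068, 0.1355, 0.0276, 0.0179, 0
R0 = Σ lx·mx = 2.8018 → 2.80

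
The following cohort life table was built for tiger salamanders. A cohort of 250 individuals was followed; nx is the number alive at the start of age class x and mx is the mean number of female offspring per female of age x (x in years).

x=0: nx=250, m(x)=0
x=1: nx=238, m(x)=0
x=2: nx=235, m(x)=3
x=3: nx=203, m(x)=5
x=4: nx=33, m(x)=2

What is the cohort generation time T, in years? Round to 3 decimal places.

lx = nx/n0 = nx/250: 1, 0.952, 0.94, 0.812, 0.132
lx·mx: 0, 0, 2.82, 4.06, 0.264 → R0 = 7.144
x·lx·mx: 0, 0, 5.64, 12.18, 1.056 → Σ = 18.876
T = 18.876 / 7.144 = 2.642217… → 2.642

2.642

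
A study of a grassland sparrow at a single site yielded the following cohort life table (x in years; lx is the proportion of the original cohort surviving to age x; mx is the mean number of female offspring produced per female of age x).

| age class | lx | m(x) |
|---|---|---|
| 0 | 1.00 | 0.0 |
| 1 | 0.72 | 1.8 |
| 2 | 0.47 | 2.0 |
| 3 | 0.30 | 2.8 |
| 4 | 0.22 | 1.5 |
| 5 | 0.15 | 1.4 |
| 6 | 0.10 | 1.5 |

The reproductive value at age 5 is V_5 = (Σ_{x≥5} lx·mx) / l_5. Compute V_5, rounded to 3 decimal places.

lx·mx for x ≥ 5: 0.21, 0.15 → sum = 0.36
V_5 = 0.36 / l_5 = 0.36 / 0.15 = 2.4 → 2.400

2.400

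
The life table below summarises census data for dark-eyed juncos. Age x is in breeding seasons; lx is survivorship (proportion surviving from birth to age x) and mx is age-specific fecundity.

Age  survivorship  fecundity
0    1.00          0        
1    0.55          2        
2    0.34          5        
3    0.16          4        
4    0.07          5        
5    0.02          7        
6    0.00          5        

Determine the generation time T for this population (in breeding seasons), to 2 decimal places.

lx·mx: 0, 1.1, 1.7, 0.64, 0.35, 0.14, 0 → R0 = 3.93
x·lx·mx: 0, 1.1, 3.4, 1.92, 1.4, 0.7, 0 → Σ = 8.52
T = 8.52 / 3.93 = 2.167939… → 2.17

2.17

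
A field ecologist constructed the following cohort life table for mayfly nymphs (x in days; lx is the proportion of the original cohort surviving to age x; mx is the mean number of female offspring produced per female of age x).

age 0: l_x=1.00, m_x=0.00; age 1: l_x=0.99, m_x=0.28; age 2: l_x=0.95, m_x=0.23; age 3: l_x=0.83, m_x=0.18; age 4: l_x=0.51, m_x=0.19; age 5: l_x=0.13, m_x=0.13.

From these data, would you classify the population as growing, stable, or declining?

R0 = Σ lx·mx = 0 + 0.2772 + 0.2185 + 0.1494 + 0.0969 + 0.0169 = 0.7589
R0 < 1, so the population is declining.

declining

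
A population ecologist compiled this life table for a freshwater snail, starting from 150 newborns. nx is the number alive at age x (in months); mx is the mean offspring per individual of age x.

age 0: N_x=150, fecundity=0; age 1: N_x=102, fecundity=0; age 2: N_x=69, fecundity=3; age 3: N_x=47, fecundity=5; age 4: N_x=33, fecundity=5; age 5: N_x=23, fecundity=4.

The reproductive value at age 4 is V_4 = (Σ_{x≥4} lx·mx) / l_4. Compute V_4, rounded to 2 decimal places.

7.79

lx = nx/n0 = nx/150: 1, 0.68, 0.46, 0.31333…, 0.22, 0.15333…
lx·mx for x ≥ 4: 1.1, 0.613333… → sum = 1.713333…
V_4 = 1.713333… / l_4 = 1.713333… / 0.22 = 7.787879… → 7.79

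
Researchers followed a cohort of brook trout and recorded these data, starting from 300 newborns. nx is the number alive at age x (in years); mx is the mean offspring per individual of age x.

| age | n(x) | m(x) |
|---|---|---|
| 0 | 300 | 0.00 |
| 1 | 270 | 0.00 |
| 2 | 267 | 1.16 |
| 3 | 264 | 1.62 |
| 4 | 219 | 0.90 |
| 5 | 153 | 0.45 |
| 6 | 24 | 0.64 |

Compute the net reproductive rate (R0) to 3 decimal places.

3.396

lx = nx/n0 = nx/300: 1, 0.9, 0.89, 0.88, 0.73, 0.51, 0.08
lx·mx by age: 0, 0, 1.0324, 1.4256, 0.657, 0.2295, 0.0512
R0 = Σ lx·mx = 3.3957 → 3.396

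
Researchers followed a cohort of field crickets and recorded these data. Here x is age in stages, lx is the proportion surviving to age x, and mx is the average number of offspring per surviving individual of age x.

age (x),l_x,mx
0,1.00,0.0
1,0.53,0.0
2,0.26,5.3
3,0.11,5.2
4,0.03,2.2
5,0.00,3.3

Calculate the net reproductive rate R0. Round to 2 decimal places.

2.02

lx·mx by age: 0, 0, 1.378, 0.572, 0.066, 0
R0 = Σ lx·mx = 2.016 → 2.02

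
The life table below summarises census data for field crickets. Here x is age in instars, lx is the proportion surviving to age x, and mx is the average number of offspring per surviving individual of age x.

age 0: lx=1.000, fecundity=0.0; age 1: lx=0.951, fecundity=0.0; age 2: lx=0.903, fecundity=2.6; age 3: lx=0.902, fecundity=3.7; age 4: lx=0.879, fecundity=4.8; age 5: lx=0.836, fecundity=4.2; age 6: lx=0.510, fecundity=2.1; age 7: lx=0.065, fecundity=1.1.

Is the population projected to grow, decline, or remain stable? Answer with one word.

R0 = Σ lx·mx = 0 + 0 + 2.3478 + 3.3374 + 4.2192 + 3.5112 + 1.071 + 0.0715 = 14.5581
R0 > 1, so the population is growing.

growing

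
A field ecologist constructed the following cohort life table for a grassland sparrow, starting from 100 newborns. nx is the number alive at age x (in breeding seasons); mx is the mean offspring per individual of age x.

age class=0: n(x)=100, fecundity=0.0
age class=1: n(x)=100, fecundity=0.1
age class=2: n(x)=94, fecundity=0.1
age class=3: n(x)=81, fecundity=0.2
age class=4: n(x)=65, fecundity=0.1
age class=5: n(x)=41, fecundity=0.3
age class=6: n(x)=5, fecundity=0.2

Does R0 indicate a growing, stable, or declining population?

declining

lx = nx/n0 = nx/100: 1, 1, 0.94, 0.81, 0.65, 0.41, 0.05
R0 = Σ lx·mx = 0 + 0.1 + 0.094 + 0.162 + 0.065 + 0.123 + 0.01 = 0.554
R0 < 1, so the population is declining.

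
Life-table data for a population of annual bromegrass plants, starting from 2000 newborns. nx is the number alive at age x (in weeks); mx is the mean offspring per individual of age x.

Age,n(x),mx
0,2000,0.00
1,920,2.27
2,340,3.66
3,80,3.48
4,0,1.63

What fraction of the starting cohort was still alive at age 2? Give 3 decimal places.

0.170

l_2 = n_2/n_0 = 340/2000 = 0.17 → 0.170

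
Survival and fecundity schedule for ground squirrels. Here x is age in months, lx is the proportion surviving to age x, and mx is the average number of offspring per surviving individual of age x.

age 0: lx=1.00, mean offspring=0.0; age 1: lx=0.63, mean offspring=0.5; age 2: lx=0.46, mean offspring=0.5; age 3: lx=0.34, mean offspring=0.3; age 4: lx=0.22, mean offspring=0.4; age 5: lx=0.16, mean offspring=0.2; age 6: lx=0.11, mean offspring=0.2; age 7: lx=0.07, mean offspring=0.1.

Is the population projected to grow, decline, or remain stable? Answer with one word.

declining

R0 = Σ lx·mx = 0 + 0.315 + 0.23 + 0.102 + 0.088 + 0.032 + 0.022 + 0.007 = 0.796
R0 < 1, so the population is declining.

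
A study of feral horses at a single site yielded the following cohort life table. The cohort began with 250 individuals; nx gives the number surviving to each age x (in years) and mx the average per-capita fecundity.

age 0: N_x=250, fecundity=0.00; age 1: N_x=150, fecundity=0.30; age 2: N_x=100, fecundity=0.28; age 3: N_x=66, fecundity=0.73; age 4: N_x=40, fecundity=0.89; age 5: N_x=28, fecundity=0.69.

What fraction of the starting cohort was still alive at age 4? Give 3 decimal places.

0.160

l_4 = n_4/n_0 = 40/250 = 0.16 → 0.160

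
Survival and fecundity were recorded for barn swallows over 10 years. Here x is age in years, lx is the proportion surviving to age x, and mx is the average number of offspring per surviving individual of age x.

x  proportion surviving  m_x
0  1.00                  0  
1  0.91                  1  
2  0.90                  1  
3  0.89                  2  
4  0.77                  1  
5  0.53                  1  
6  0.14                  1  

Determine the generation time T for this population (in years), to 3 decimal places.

2.907

lx·mx: 0, 0.91, 0.9, 1.78, 0.77, 0.53, 0.14 → R0 = 5.03
x·lx·mx: 0, 0.91, 1.8, 5.34, 3.08, 2.65, 0.84 → Σ = 14.62
T = 14.62 / 5.03 = 2.906561… → 2.907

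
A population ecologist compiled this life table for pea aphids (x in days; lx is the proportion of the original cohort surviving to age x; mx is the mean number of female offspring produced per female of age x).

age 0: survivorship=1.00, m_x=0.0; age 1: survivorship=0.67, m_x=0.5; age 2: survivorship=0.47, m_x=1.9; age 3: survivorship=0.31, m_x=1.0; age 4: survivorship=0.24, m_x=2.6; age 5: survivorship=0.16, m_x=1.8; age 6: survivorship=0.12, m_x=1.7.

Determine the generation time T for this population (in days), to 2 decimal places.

3.09

lx·mx: 0, 0.335, 0.893, 0.31, 0.624, 0.288, 0.204 → R0 = 2.654
x·lx·mx: 0, 0.335, 1.786, 0.93, 2.496, 1.44, 1.224 → Σ = 8.211
T = 8.211 / 2.654 = 3.093821… → 3.09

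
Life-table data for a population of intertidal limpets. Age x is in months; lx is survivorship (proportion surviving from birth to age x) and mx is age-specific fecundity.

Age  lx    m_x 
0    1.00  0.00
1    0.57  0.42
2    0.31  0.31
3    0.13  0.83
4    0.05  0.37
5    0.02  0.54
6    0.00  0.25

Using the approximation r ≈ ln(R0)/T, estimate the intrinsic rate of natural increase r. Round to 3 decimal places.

-0.401

R0 = Σ lx·mx = 0 + 0.2394 + 0.0961 + 0.1079 + 0.0185 + 0.0108 + 0 = 0.4727
Σ x·lx·mx = 0.8833; T = 0.8833/0.4727 = 1.86863…
r ≈ ln(R0)/T = ln(0.4727)/1.86863… = -0.40099… → -0.401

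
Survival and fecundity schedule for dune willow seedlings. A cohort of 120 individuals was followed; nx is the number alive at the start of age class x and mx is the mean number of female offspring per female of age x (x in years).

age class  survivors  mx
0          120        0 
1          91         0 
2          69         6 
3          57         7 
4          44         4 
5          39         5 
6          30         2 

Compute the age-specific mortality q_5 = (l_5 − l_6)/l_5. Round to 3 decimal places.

lx = nx/n0 = nx/120: 1, 0.75833…, 0.575, 0.475, 0.36667…, 0.325, 0.25
q_5 = (l_5 − l_6) / l_5 = (0.325 − 0.25) / 0.325
     = 0.075 / 0.325 = 0.230769… → 0.231

0.231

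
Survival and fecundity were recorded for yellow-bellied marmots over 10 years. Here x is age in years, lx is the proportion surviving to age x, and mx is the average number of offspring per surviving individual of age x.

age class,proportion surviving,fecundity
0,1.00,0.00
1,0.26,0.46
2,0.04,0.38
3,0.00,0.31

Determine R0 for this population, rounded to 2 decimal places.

lx·mx by age: 0, 0.1196, 0.0152, 0
R0 = Σ lx·mx = 0.1348 → 0.13

0.13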